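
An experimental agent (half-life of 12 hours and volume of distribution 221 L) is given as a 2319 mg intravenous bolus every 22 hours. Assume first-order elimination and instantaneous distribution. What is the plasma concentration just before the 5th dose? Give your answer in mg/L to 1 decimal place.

f = (1/2)^(τ/t½) = (1/2)^(22/12) ≈ 0.2806.
C₀ = D/Vd = 2319/221 ≈ 10.493 mg/L.
Before the 5th dose, 4 doses have been given. Superposition: Cmin = C₀·(f + f² + … + f^4).
≈ 10.493 × (0.2806 + 0.0787 + 0.0221 + 0.0062) ≈ 10.493 × 0.3876 ≈ 4.067 mg/L.

4.1 mg/L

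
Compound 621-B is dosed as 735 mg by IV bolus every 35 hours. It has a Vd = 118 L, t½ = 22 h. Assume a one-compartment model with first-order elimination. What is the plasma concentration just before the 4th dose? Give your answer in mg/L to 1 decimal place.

f = (1/2)^(τ/t½) = (1/2)^(35/22) ≈ 0.3320.
C₀ = D/Vd = 735/118 ≈ 6.229 mg/L.
Before the 4th dose, 3 doses have been given. Superposition: Cmin = C₀·(f + f² + … + f^3).
≈ 6.229 × (0.3320 + 0.1102 + 0.0366) ≈ 6.229 × 0.4788 ≈ 2.982 mg/L.

3.0 mg/L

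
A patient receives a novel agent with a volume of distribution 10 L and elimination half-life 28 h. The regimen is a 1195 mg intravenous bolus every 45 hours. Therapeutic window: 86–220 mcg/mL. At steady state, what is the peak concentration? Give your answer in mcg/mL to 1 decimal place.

177.9 mcg/mL

Over one 45-h interval, 45/28 ≈ 1.6071 half-lives elapse, leaving f ≈ 0.3282 of each dose.
Accumulation ratio R = 1/(1 − f) ≈ 1/0.6718 ≈ 1.4885.
Single-dose peak C₀ = D/Vd = 1195/10 ≈ 119.500 mcg/mL.
Steady-state peak Cmax,ss = C₀·R ≈ 119.500 × 1.4885 ≈ 177.876 mcg/mL.
Peak 177.9 mcg/mL vs MTC 220 mcg/mL: below toxic threshold.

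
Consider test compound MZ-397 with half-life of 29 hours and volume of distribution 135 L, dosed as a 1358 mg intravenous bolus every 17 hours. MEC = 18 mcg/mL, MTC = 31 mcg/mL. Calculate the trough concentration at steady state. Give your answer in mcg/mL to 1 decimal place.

τ/t½ = 17/29 ≈ 0.58621, so fraction remaining f = (1/2)^(17/29) ≈ 0.6661.
At steady state, accumulation factor R = 1/(1 − e^(−kτ)) ≈ 2.9949.
Single-dose peak C₀ = D/Vd = 1358/135 ≈ 10.059 mcg/mL.
Cmax,ss = C₀/(1 − f) ≈ 10.059/0.3339 ≈ 30.126 mcg/mL.
Steady-state trough Cmin,ss = Cmax,ss·f ≈ 30.126 × 0.6661 ≈ 20.067 mcg/mL.
Trough 20.1 mcg/mL vs MEC 18 mcg/mL: adequate.

20.1 mcg/mL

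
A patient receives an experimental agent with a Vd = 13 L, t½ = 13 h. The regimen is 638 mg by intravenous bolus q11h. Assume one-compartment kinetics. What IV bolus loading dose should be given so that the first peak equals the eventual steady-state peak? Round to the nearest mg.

1438 mg

f = (1/2)^(11/13) ≈ 0.556266; accumulation ratio R = 1/(1−f) ≈ 2.25360.
Loading dose to hit Cmax,ss on first dose: D_load = D_maint·R ≈ 638 × 2.25360 ≈ 1437.80 mg.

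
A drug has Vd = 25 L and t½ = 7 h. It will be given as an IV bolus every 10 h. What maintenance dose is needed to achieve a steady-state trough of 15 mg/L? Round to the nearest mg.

634 mg

τ/t½ = 10/7 ≈ 1.4286, so f = (1/2)^(10/7) ≈ 0.371499.
Cmin,ss = (D/Vd)·f/(1−f), so D = Cmin,ss·Vd·(1−f)/f.
D = 15 × 25 × (1−f)/f ≈ 15 × 25 × 1.69180 ≈ 634.42 mg.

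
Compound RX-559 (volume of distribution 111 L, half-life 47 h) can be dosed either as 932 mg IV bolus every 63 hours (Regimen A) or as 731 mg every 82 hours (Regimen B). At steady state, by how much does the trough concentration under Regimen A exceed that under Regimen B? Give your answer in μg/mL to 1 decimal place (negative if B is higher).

2.7 μg/mL

Regimen A: f = (1/2)^(63/47) ≈ 0.3949; Cmin,ss = (932/111)·f/(1−f) ≈ 5.480 μg/mL.
Regimen B: f = (1/2)^(82/47) ≈ 0.2984; Cmin,ss = (731/111)·f/(1−f) ≈ 2.801 μg/mL.
Difference ≈ 5.480 − 2.801 ≈ 2.679 μg/mL.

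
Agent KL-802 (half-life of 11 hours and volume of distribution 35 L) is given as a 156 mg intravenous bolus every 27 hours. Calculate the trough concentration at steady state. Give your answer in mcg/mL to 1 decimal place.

1.0 mcg/mL

Over one 27-h interval, 27/11 ≈ 2.4545 half-lives elapse, leaving f ≈ 0.1824 of each dose.
Accumulation ratio R = 1/(1 − f) ≈ 1/0.8176 ≈ 1.2231.
Single-dose peak C₀ = D/Vd = 156/35 ≈ 4.457 mcg/mL.
Steady-state peak Cmax,ss = C₀·R ≈ 4.457 × 1.2231 ≈ 5.451 mcg/mL.
Steady-state trough Cmin,ss = Cmax,ss·f ≈ 5.451 × 0.1824 ≈ 0.994 mcg/mL.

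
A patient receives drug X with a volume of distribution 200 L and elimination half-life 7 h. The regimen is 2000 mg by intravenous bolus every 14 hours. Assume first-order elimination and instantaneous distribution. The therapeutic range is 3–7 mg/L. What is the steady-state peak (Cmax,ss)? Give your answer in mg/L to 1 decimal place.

τ = 14 h = 2 half-lives, so f = (1/2)^2 = 0.25.
Accumulation ratio R = 1/(1 − f) = 1/0.75 = 4/3.
Single-dose peak C₀ = D/Vd = 2000/200 = 10 mg/L.
Steady-state peak Cmax,ss = C₀·R = 10 × 4/3 ≈ 13.333 mg/L.
Peak 13.3 mg/L vs MTC 7 mg/L: exceeds toxic threshold.

13.3 mg/L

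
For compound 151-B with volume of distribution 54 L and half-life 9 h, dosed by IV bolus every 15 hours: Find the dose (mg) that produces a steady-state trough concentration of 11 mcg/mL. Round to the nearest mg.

τ/t½ = 15/9 ≈ 1.6667, so f = (1/2)^(15/9) ≈ 0.314980.
Cmin,ss = (D/Vd)·f/(1−f), so D = Cmin,ss·Vd·(1−f)/f.
D = 11 × 54 × (1−f)/f ≈ 11 × 54 × 2.17480 ≈ 1291.83 mg.

1292 mg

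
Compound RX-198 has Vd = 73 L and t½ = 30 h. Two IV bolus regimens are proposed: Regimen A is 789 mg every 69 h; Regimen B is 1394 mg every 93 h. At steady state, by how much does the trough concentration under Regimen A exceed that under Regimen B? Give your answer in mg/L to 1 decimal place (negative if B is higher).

0.2 mg/L

Regimen A: f = (1/2)^(69/30) ≈ 0.2031; Cmin,ss = (789/73)·f/(1−f) ≈ 2.755 mg/L.
Regimen B: f = (1/2)^(93/30) ≈ 0.1166; Cmin,ss = (1394/73)·f/(1−f) ≈ 2.520 mg/L.
Difference ≈ 2.755 − 2.520 ≈ 0.235 mg/L.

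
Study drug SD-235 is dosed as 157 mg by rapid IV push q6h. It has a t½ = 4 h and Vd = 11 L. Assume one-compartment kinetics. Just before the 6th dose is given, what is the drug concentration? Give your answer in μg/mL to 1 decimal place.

7.8 μg/mL

f = (1/2)^(τ/t½) = (1/2)^(6/4) ≈ 0.3536.
C₀ = D/Vd = 157/11 ≈ 14.273 μg/mL.
Before the 6th dose, 5 doses have been given. Superposition: Cmin = C₀·(f + f² + … + f^5).
≈ 14.273 × (0.3536 + 0.1250 + 0.0442 + 0.0156 + 0.0055) ≈ 14.273 × 0.5439 ≈ 7.763 μg/mL.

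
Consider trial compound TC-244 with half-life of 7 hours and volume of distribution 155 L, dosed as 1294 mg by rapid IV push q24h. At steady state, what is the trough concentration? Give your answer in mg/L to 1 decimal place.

0.9 mg/L

τ/t½ = 24/7 ≈ 3.4286, so fraction remaining f = (1/2)^(24/7) ≈ 0.0929.
Single-dose peak C₀ = D/Vd = 1294/155 ≈ 8.348 mg/L.
Steady-state trough Cmin,ss = C₀·f/(1−f) ≈ 8.348 × 0.0929/0.9071 ≈ 0.855 mg/L.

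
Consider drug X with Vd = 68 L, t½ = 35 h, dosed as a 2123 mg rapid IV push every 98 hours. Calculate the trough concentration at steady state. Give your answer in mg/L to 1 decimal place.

5.2 mg/L

τ/t½ = 98/35 ≈ 2.8, so fraction remaining f = (1/2)^(98/35) ≈ 0.1436.
Accumulation ratio R = 1/(1 − f) ≈ 1/0.8564 ≈ 1.1677.
Single-dose peak C₀ = D/Vd = 2123/68 ≈ 31.221 mg/L.
Steady-state peak Cmax,ss = C₀·R ≈ 31.221 × 1.1677 ≈ 36.457 mg/L.
Steady-state trough Cmin,ss = Cmax,ss·f ≈ 36.457 × 0.1436 ≈ 5.235 mg/L.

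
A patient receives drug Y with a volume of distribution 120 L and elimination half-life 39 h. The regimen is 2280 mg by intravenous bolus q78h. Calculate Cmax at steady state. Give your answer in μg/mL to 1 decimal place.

The dosing interval is 2 half-lives, so f = 2^(−2) = 0.25.
At steady state, R = 1/(1 − 0.25) = 4/3.
Single-dose peak C₀ = D/Vd = 2280/120 = 19 μg/mL.
Steady-state peak Cmax,ss = C₀·R = 19 × 4/3 ≈ 25.333 μg/mL.

25.3 μg/mL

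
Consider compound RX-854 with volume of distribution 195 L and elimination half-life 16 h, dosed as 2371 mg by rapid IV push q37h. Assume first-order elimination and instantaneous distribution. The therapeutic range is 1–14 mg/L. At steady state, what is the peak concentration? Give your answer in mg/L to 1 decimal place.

15.2 mg/L

τ/t½ = 37/16 ≈ 2.3125, so fraction remaining f = (1/2)^(37/16) ≈ 0.2013.
At steady state, accumulation factor R = 1/(1 − e^(−kτ)) ≈ 1.2520.
Single-dose peak C₀ = D/Vd = 2371/195 ≈ 12.159 mg/L.
Cmax,ss = C₀/(1 − f) ≈ 12.159/0.7987 ≈ 15.223 mg/L.
Peak 15.2 mg/L vs MTC 14 mg/L: exceeds toxic threshold.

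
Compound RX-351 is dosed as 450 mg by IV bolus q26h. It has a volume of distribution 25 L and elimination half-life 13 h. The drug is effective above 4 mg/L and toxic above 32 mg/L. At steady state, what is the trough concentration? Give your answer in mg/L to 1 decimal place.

6.0 mg/L

The dosing interval is 2 half-lives, so f = 2^(−2) = 0.25.
Accumulation ratio R = 1/(1 − f) = 1/0.75 = 4/3.
Single-dose peak C₀ = D/Vd = 450/25 = 18 mg/L.
Steady-state peak Cmax,ss = C₀·R = 18 × 4/3 ≈ 24.000 mg/L.
Steady-state trough Cmin,ss = Cmax,ss·f ≈ 24.000 × 0.25 ≈ 6.000 mg/L.
Trough 6.0 mg/L vs MEC 4 mg/L: adequate.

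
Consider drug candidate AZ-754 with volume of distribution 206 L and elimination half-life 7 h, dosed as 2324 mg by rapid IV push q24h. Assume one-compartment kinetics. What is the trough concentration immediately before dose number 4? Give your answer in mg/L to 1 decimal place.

1.2 mg/L

f = (1/2)^(τ/t½) = (1/2)^(24/7) ≈ 0.0929.
C₀ = D/Vd = 2324/206 ≈ 11.282 mg/L.
Before the 4th dose, 3 doses have been given. Superposition: Cmin = C₀·(f + f² + … + f^3).
≈ 11.282 × (0.0929 + 0.0086 + 0.0008) ≈ 11.282 × 0.1023 ≈ 1.154 mg/L.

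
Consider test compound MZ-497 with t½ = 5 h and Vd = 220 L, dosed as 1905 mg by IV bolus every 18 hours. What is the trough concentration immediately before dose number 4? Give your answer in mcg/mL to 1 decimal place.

0.8 mcg/mL

f = (1/2)^(τ/t½) = (1/2)^(18/5) ≈ 0.0825.
C₀ = D/Vd = 1905/220 ≈ 8.659 mcg/mL.
Before the 4th dose, 3 doses have been given. Superposition: Cmin = C₀·(f + f² + … + f^3).
≈ 8.659 × (0.0825 + 0.0068 + 0.0006) ≈ 8.659 × 0.0899 ≈ 0.778 mcg/mL.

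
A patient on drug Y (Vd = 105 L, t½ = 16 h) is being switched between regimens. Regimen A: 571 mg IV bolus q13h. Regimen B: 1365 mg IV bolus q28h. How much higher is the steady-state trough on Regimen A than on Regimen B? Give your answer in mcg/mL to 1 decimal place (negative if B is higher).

1.7 mcg/mL

Regimen A: f = (1/2)^(13/16) ≈ 0.5694; Cmin,ss = (571/105)·f/(1−f) ≈ 7.191 mcg/mL.
Regimen B: f = (1/2)^(28/16) ≈ 0.2973; Cmin,ss = (1365/105)·f/(1−f) ≈ 5.500 mcg/mL.
Difference ≈ 7.191 − 5.500 ≈ 1.691 mcg/mL.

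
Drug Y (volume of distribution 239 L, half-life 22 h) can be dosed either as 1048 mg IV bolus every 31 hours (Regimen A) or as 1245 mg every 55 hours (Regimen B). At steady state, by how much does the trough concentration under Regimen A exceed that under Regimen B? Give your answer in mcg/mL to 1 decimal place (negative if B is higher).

1.5 mcg/mL

Regimen A: f = (1/2)^(31/22) ≈ 0.3765; Cmin,ss = (1048/239)·f/(1−f) ≈ 2.648 mcg/mL.
Regimen B: f = (1/2)^(55/22) ≈ 0.1768; Cmin,ss = (1245/239)·f/(1−f) ≈ 1.119 mcg/mL.
Difference ≈ 2.648 − 1.119 ≈ 1.529 mcg/mL.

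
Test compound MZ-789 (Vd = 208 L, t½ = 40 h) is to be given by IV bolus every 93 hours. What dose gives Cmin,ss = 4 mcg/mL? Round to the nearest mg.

τ/t½ = 93/40 ≈ 2.325, so f = (1/2)^(93/40) ≈ 0.199575.
Cmin,ss = (D/Vd)·f/(1−f), so D = Cmin,ss·Vd·(1−f)/f.
D = 4 × 208 × (1−f)/f ≈ 4 × 208 × 4.01065 ≈ 3336.86 mg.

3337 mg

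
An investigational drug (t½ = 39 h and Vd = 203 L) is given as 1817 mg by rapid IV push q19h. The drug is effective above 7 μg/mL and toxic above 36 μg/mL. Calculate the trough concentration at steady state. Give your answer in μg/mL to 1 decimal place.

Over one 19-h interval, 19/39 ≈ 0.48718 half-lives elapse, leaving f ≈ 0.7134 of each dose.
Accumulation ratio R = 1/(1 − f) ≈ 1/0.2866 ≈ 3.4892.
Single-dose peak C₀ = D/Vd = 1817/203 ≈ 8.951 μg/mL.
Steady-state peak Cmax,ss = C₀·R ≈ 8.951 × 3.4892 ≈ 31.232 μg/mL.
Steady-state trough Cmin,ss = Cmax,ss·f ≈ 31.232 × 0.7134 ≈ 22.281 μg/mL.
Trough 22.3 μg/mL vs MEC 7 μg/mL: adequate.

22.3 μg/mL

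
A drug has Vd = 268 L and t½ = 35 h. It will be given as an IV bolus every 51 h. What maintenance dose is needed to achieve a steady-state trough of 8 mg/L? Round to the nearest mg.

3743 mg

τ/t½ = 51/35 ≈ 1.4571, so f = (1/2)^(51/35) ≈ 0.364214.
Cmin,ss = (D/Vd)·f/(1−f), so D = Cmin,ss·Vd·(1−f)/f.
D = 8 × 268 × (1−f)/f ≈ 8 × 268 × 1.74564 ≈ 3742.65 mg.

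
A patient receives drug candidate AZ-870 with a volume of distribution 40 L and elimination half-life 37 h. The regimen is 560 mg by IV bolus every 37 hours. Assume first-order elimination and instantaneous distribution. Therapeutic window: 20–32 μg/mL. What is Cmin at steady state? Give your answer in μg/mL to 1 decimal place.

14.0 μg/mL

The dosing interval is 1 half-life, so f = 2^(−1) = 0.5.
At steady state, R = 1/(1 − 0.5) = 2/1.
Single-dose peak C₀ = D/Vd = 560/40 = 14 μg/mL.
Steady-state peak Cmax,ss = C₀·R = 14 × 2/1 ≈ 28.000 μg/mL.
Steady-state trough Cmin,ss = Cmax,ss·f ≈ 28.000 × 0.5 ≈ 14.000 μg/mL.
Trough 14.0 μg/mL vs MEC 20 μg/mL: subtherapeutic.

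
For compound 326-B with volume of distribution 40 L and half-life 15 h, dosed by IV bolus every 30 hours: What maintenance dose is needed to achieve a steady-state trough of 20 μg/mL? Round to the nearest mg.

τ/t½ = 30/15 ≈ 2, so f = (1/2)^(30/15) ≈ 0.250000.
Cmin,ss = (D/Vd)·f/(1−f), so D = Cmin,ss·Vd·(1−f)/f.
D = 20 × 40 × (1−f)/f ≈ 20 × 40 × 3.00000 ≈ 2400.00 mg.

2400 mg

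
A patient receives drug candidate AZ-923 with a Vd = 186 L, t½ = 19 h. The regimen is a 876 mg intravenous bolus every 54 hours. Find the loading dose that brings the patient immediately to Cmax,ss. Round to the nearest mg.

f = (1/2)^(54/19) ≈ 0.139457; accumulation ratio R = 1/(1−f) ≈ 1.16206.
Loading dose to hit Cmax,ss on first dose: D_load = D_maint·R ≈ 876 × 1.16206 ≈ 1017.96 mg.

1018 mg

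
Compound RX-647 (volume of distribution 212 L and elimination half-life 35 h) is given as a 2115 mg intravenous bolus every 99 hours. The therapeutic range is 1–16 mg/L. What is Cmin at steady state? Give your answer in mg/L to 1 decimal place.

τ/t½ = 99/35 ≈ 2.8286, so fraction remaining f = (1/2)^(99/35) ≈ 0.1408.
Accumulation ratio R = 1/(1 − f) ≈ 1/0.8592 ≈ 1.1639.
Each bolus raises the concentration by D/Vd = 2115/212 ≈ 9.976 mg/L.
Cmax,ss = C₀/(1 − f) ≈ 9.976/0.8592 ≈ 11.611 mg/L.
One interval later, Cmin,ss = Cmax,ss·e^(−kτ) ≈ 11.611 × 0.1408 ≈ 1.635 mg/L.
Trough 1.6 mg/L vs MEC 1 mg/L: adequate.

1.6 mg/L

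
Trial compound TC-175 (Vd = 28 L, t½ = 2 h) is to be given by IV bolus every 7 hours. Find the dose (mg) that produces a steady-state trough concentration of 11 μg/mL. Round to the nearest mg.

τ/t½ = 7/2 ≈ 3.5, so f = (1/2)^(7/2) ≈ 0.088388.
Cmin,ss = (D/Vd)·f/(1−f), so D = Cmin,ss·Vd·(1−f)/f.
D = 11 × 28 × (1−f)/f ≈ 11 × 28 × 10.31375 ≈ 3176.64 mg.

3177 mg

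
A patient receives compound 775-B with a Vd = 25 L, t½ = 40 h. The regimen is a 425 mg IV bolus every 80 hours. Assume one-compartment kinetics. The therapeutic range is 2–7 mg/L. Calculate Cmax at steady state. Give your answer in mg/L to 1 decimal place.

22.7 mg/L

The dosing interval is 2 half-lives, so f = 2^(−2) = 0.25.
At steady state, R = 1/(1 − 0.25) = 4/3.
Single-dose peak C₀ = D/Vd = 425/25 = 17 mg/L.
Steady-state peak Cmax,ss = C₀·R = 17 × 4/3 ≈ 22.667 mg/L.
Peak 22.7 mg/L vs MTC 7 mg/L: exceeds toxic threshold.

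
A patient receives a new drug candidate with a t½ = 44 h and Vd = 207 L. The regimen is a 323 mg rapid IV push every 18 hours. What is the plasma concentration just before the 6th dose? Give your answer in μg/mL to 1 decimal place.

3.6 μg/mL

f = (1/2)^(τ/t½) = (1/2)^(18/44) ≈ 0.7531.
C₀ = D/Vd = 323/207 ≈ 1.560 μg/mL.
Before the 6th dose, 5 doses have been given. Superposition: Cmin = C₀·(f + f² + … + f^5).
≈ 1.560 × (0.7531 + 0.5672 + 0.4271 + 0.3217 + 0.2422) ≈ 1.560 × 2.3113 ≈ 3.606 μg/mL.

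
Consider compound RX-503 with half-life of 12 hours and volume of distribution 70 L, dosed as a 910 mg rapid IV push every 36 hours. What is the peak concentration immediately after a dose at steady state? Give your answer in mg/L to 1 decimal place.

The dosing interval is 3 half-lives, so f = 2^(−3) = 0.125.
At steady state, R = 1/(1 − 0.125) = 8/7.
Single-dose peak C₀ = D/Vd = 910/70 = 13 mg/L.
Steady-state peak Cmax,ss = C₀·R = 13 × 8/7 ≈ 14.857 mg/L.

14.9 mg/L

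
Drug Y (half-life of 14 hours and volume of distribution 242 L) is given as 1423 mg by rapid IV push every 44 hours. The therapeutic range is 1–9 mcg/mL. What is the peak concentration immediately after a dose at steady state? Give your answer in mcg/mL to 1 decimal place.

6.6 mcg/mL

k = ln2/t½ = ln2/14 ≈ 0.049511 h⁻¹; fraction remaining f = e^(−kτ) = e^(−0.049511×44) ≈ 0.1132.
At steady state, accumulation factor R = 1/(1 − e^(−kτ)) ≈ 1.1276.
Single-dose peak C₀ = D/Vd = 1423/242 ≈ 5.880 mcg/mL.
Steady-state peak Cmax,ss = C₀·R ≈ 5.880 × 1.1276 ≈ 6.630 mcg/mL.
Peak 6.6 mcg/mL vs MTC 9 mcg/mL: below toxic threshold.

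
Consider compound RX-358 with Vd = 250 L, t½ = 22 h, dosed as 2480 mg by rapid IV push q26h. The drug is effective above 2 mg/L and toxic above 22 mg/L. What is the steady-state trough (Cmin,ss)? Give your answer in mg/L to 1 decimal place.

7.8 mg/L

k = ln2/t½ = ln2/22 ≈ 0.031507 h⁻¹; fraction remaining f = e^(−kτ) = e^(−0.031507×26) ≈ 0.4408.
Accumulation ratio R = 1/(1 − f) ≈ 1/0.5592 ≈ 1.7883.
Each bolus raises the concentration by D/Vd = 2480/250 ≈ 9.920 mg/L.
Cmax,ss = C₀/(1 − f) ≈ 9.920/0.5592 ≈ 17.740 mg/L.
One interval later, Cmin,ss = Cmax,ss·e^(−kτ) ≈ 17.740 × 0.4408 ≈ 7.820 mg/L.
Trough 7.8 mg/L vs MEC 2 mg/L: adequate.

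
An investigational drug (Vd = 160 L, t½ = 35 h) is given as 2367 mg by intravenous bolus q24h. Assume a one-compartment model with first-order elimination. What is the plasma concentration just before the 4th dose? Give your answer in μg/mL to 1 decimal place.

18.5 μg/mL

f = (1/2)^(τ/t½) = (1/2)^(24/35) ≈ 0.6217.
C₀ = D/Vd = 2367/160 ≈ 14.794 μg/mL.
Before the 4th dose, 3 doses have been given. Superposition: Cmin = C₀·(f + f² + … + f^3).
≈ 14.794 × (0.6217 + 0.3865 + 0.2403) ≈ 14.794 × 1.2485 ≈ 18.470 μg/mL.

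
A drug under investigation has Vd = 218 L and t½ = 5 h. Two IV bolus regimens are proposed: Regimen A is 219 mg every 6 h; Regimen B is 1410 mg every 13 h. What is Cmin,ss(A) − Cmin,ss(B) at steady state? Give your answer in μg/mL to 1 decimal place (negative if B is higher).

-0.5 μg/mL

Regimen A: f = (1/2)^(6/5) ≈ 0.4353; Cmin,ss = (219/218)·f/(1−f) ≈ 0.774 μg/mL.
Regimen B: f = (1/2)^(13/5) ≈ 0.1649; Cmin,ss = (1410/218)·f/(1−f) ≈ 1.277 μg/mL.
Difference ≈ 0.774 − 1.277 ≈ -0.503 μg/mL.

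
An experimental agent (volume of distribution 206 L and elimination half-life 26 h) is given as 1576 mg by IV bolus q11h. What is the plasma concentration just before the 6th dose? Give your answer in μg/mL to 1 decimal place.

f = (1/2)^(τ/t½) = (1/2)^(11/26) ≈ 0.7458.
C₀ = D/Vd = 1576/206 ≈ 7.650 μg/mL.
Before the 6th dose, 5 doses have been given. Superposition: Cmin = C₀·(f + f² + … + f^5).
≈ 7.650 × (0.7458 + 0.5562 + 0.4148 + 0.3094 + 0.2307) ≈ 7.650 × 2.2569 ≈ 17.265 μg/mL.

17.3 μg/mL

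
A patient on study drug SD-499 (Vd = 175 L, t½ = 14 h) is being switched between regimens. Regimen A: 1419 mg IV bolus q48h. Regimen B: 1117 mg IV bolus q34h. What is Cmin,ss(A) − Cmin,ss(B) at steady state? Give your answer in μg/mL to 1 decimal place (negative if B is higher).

Regimen A: f = (1/2)^(48/14) ≈ 0.0929; Cmin,ss = (1419/175)·f/(1−f) ≈ 0.830 μg/mL.
Regimen B: f = (1/2)^(34/14) ≈ 0.1857; Cmin,ss = (1117/175)·f/(1−f) ≈ 1.456 μg/mL.
Difference ≈ 0.830 − 1.456 ≈ -0.626 μg/mL.

-0.6 μg/mL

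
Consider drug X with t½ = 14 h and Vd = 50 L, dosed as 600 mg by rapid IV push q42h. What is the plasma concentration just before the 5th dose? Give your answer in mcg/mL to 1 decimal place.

f = (1/2)^(τ/t½) = (1/2)^(42/14) ≈ 0.1250.
C₀ = D/Vd = 600/50 ≈ 12.000 mcg/mL.
Before the 5th dose, 4 doses have been given. Superposition: Cmin = C₀·(f + f² + … + f^4).
≈ 12.000 × (0.1250 + 0.0156 + 0.0020 + 0.0002) ≈ 12.000 × 0.1428 ≈ 1.714 mcg/mL.

1.7 mcg/mL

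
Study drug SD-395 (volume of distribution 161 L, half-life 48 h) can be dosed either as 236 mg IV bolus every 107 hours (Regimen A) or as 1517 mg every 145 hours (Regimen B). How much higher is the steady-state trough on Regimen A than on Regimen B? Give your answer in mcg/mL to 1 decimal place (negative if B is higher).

Regimen A: f = (1/2)^(107/48) ≈ 0.2133; Cmin,ss = (236/161)·f/(1−f) ≈ 0.397 mcg/mL.
Regimen B: f = (1/2)^(145/48) ≈ 0.1232; Cmin,ss = (1517/161)·f/(1−f) ≈ 1.324 mcg/mL.
Difference ≈ 0.397 − 1.324 ≈ -0.927 mcg/mL.

-0.9 mcg/mL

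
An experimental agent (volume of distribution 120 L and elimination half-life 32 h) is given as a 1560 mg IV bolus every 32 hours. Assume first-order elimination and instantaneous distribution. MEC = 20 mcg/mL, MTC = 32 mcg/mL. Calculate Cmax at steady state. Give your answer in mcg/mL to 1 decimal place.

The dosing interval is 1 half-life, so f = 2^(−1) = 0.5.
Accumulation ratio R = 1/(1 − f) = 1/0.5 = 2/1.
Single-dose peak C₀ = D/Vd = 1560/120 = 13 mcg/mL.
Steady-state peak Cmax,ss = C₀·R = 13 × 2/1 ≈ 26.000 mcg/mL.
Peak 26.0 mcg/mL vs MTC 32 mcg/mL: below toxic threshold.

26.0 mcg/mL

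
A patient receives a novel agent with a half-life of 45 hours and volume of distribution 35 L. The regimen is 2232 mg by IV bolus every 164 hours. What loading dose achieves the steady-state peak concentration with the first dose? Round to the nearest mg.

f = (1/2)^(164/45) ≈ 0.079967; accumulation ratio R = 1/(1−f) ≈ 1.08692.
Loading dose to hit Cmax,ss on first dose: D_load = D_maint·R ≈ 2232 × 1.08692 ≈ 2426.01 mg.

2426 mg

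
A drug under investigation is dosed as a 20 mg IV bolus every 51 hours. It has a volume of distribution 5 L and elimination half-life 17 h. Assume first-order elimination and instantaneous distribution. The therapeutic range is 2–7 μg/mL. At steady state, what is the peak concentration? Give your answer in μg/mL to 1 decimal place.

4.6 μg/mL

The dosing interval is 3 half-lives, so f = 2^(−3) = 0.125.
Accumulation ratio R = 1/(1 − f) = 1/0.875 = 8/7.
Single-dose peak C₀ = D/Vd = 20/5 = 4 μg/mL.
Steady-state peak Cmax,ss = C₀·R = 4 × 8/7 ≈ 4.571 μg/mL.
Peak 4.6 μg/mL vs MTC 7 μg/mL: below toxic threshold.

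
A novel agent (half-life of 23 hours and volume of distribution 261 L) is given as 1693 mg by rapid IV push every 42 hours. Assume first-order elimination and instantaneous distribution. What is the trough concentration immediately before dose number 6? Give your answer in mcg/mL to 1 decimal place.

2.5 mcg/mL

f = (1/2)^(τ/t½) = (1/2)^(42/23) ≈ 0.2820.
C₀ = D/Vd = 1693/261 ≈ 6.487 mcg/mL.
Before the 6th dose, 5 doses have been given. Superposition: Cmin = C₀·(f + f² + … + f^5).
≈ 6.487 × (0.2820 + 0.0795 + 0.0224 + 0.0063 + 0.0018) ≈ 6.487 × 0.3920 ≈ 2.543 mcg/mL.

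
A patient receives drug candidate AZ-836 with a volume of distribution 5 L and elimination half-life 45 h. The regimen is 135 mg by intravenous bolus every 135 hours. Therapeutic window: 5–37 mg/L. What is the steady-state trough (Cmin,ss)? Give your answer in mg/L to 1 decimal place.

The dosing interval is 3 half-lives, so f = 2^(−3) = 0.125.
Accumulation ratio R = 1/(1 − f) = 1/0.875 = 8/7.
Single-dose peak C₀ = D/Vd = 135/5 = 27 mg/L.
Steady-state peak Cmax,ss = C₀·R = 27 × 8/7 ≈ 30.857 mg/L.
Steady-state trough Cmin,ss = Cmax,ss·f ≈ 30.857 × 0.125 ≈ 3.857 mg/L.
Trough 3.9 mg/L vs MEC 5 mg/L: subtherapeutic.

3.9 mg/L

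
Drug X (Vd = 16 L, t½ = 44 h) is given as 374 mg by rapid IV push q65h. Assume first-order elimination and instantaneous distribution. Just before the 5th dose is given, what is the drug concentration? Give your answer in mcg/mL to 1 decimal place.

12.9 mcg/mL

f = (1/2)^(τ/t½) = (1/2)^(65/44) ≈ 0.3592.
C₀ = D/Vd = 374/16 ≈ 23.375 mcg/mL.
Before the 5th dose, 4 doses have been given. Superposition: Cmin = C₀·(f + f² + … + f^4).
≈ 23.375 × (0.3592 + 0.1290 + 0.0463 + 0.0166) ≈ 23.375 × 0.5511 ≈ 12.882 mcg/mL.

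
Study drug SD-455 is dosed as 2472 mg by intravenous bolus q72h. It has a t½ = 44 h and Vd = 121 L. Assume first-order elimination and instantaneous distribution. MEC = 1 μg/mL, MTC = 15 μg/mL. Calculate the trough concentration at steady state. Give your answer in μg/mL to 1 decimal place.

k = ln2/t½ = ln2/44 ≈ 0.015753 h⁻¹; fraction remaining f = e^(−kτ) = e^(−0.015753×72) ≈ 0.3217.
Single-dose peak C₀ = D/Vd = 2472/121 ≈ 20.430 μg/mL.
Steady-state trough Cmin,ss = C₀·f/(1−f) ≈ 20.430 × 0.3217/0.6783 ≈ 9.689 μg/mL.
Trough 9.7 μg/mL vs MEC 1 μg/mL: adequate.

9.7 μg/mL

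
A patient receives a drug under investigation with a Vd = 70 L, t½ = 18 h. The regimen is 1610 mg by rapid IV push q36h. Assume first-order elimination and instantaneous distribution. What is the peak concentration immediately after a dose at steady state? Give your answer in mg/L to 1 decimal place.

30.7 mg/L

The dosing interval is 2 half-lives, so f = 2^(−2) = 0.25.
Accumulation ratio R = 1/(1 − f) = 1/0.75 = 4/3.
Single-dose peak C₀ = D/Vd = 1610/70 = 23 mg/L.
Steady-state peak Cmax,ss = C₀·R = 23 × 4/3 ≈ 30.667 mg/L.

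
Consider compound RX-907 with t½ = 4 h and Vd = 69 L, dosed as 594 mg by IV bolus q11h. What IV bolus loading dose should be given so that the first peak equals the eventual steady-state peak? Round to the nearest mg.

f = (1/2)^(11/4) ≈ 0.148651; accumulation ratio R = 1/(1−f) ≈ 1.17461.
Loading dose to hit Cmax,ss on first dose: D_load = D_maint·R ≈ 594 × 1.17461 ≈ 697.72 mg.

698 mg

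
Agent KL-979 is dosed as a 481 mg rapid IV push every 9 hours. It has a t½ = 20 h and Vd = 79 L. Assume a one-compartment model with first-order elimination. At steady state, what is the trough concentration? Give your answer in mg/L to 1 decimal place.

16.6 mg/L

Over one 9-h interval, 9/20 ≈ 0.45 half-lives elapse, leaving f ≈ 0.7320 of each dose.
At steady state, accumulation factor R = 1/(1 − e^(−kτ)) ≈ 3.7313.
Single-dose peak C₀ = D/Vd = 481/79 ≈ 6.089 mg/L.
Cmax,ss = C₀/(1 − f) ≈ 6.089/0.2680 ≈ 22.720 mg/L.
Steady-state trough Cmin,ss = Cmax,ss·f ≈ 22.720 × 0.7320 ≈ 16.631 mg/L.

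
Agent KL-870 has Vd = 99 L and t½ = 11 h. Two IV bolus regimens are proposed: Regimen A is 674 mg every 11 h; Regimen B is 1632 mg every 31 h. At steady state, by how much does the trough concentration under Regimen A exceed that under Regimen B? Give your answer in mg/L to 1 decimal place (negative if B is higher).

4.1 mg/L

Regimen A: f = (1/2)^(11/11) ≈ 0.5000; Cmin,ss = (674/99)·f/(1−f) ≈ 6.808 mg/L.
Regimen B: f = (1/2)^(31/11) ≈ 0.1418; Cmin,ss = (1632/99)·f/(1−f) ≈ 2.724 mg/L.
Difference ≈ 6.808 − 2.724 ≈ 4.084 mg/L.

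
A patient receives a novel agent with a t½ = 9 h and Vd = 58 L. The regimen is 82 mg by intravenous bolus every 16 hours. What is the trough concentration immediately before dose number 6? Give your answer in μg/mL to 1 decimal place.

0.6 μg/mL

f = (1/2)^(τ/t½) = (1/2)^(16/9) ≈ 0.2916.
C₀ = D/Vd = 82/58 ≈ 1.414 μg/mL.
Before the 6th dose, 5 doses have been given. Superposition: Cmin = C₀·(f + f² + … + f^5).
≈ 1.414 × (0.2916 + 0.0850 + 0.0248 + 0.0072 + 0.0021) ≈ 1.414 × 0.4107 ≈ 0.581 μg/mL.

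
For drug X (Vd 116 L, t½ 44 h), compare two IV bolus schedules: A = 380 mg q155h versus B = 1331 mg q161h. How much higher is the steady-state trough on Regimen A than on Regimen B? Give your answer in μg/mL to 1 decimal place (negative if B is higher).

-0.7 μg/mL

Regimen A: f = (1/2)^(155/44) ≈ 0.0870; Cmin,ss = (380/116)·f/(1−f) ≈ 0.312 μg/mL.
Regimen B: f = (1/2)^(161/44) ≈ 0.0792; Cmin,ss = (1331/116)·f/(1−f) ≈ 0.987 μg/mL.
Difference ≈ 0.312 − 0.987 ≈ -0.675 μg/mL.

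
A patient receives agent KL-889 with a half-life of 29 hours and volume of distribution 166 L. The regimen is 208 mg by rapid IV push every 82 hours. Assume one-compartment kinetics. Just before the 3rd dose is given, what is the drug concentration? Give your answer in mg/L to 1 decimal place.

f = (1/2)^(τ/t½) = (1/2)^(82/29) ≈ 0.1409.
C₀ = D/Vd = 208/166 ≈ 1.253 mg/L.
Before the 3rd dose, 2 doses have been given. Superposition: Cmin = C₀·(f + f²).
≈ 1.253 × (0.1409 + 0.0199) ≈ 1.253 × 0.1608 ≈ 0.201 mg/L.

0.2 mg/L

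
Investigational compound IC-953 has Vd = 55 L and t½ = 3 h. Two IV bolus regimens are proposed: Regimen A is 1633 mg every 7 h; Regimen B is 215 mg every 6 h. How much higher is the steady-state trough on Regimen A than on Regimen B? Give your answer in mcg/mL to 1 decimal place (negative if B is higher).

6.0 mcg/mL

Regimen A: f = (1/2)^(7/3) ≈ 0.1984; Cmin,ss = (1633/55)·f/(1−f) ≈ 7.349 mcg/mL.
Regimen B: f = (1/2)^(6/3) ≈ 0.2500; Cmin,ss = (215/55)·f/(1−f) ≈ 1.303 mcg/mL.
Difference ≈ 7.349 − 1.303 ≈ 6.046 mcg/mL.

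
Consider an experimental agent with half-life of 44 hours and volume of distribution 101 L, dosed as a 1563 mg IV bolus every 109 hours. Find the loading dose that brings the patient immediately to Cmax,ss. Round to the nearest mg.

1905 mg

f = (1/2)^(109/44) ≈ 0.179584; accumulation ratio R = 1/(1−f) ≈ 1.21889.
Loading dose to hit Cmax,ss on first dose: D_load = D_maint·R ≈ 1563 × 1.21889 ≈ 1905.13 mg.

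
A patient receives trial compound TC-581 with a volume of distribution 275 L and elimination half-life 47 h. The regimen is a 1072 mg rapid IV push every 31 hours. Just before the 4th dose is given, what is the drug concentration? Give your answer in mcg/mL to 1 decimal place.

5.0 mcg/mL

f = (1/2)^(τ/t½) = (1/2)^(31/47) ≈ 0.6331.
C₀ = D/Vd = 1072/275 ≈ 3.898 mcg/mL.
Before the 4th dose, 3 doses have been given. Superposition: Cmin = C₀·(f + f² + … + f^3).
≈ 3.898 × (0.6331 + 0.4008 + 0.2538) ≈ 3.898 × 1.2877 ≈ 5.019 mcg/mL.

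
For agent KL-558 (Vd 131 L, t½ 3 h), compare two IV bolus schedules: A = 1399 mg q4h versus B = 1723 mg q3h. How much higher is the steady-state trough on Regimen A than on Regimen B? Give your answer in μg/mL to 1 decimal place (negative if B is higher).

Regimen A: f = (1/2)^(4/3) ≈ 0.3969; Cmin,ss = (1399/131)·f/(1−f) ≈ 7.028 μg/mL.
Regimen B: f = (1/2)^(3/3) ≈ 0.5000; Cmin,ss = (1723/131)·f/(1−f) ≈ 13.153 μg/mL.
Difference ≈ 7.028 − 13.153 ≈ -6.125 μg/mL.

-6.1 μg/mL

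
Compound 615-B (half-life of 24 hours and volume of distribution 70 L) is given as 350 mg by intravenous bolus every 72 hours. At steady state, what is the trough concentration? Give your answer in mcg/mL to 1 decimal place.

0.7 mcg/mL

τ = 72 h = 3 half-lives, so f = (1/2)^3 = 0.125.
At steady state, R = 1/(1 − 0.125) = 8/7.
Single-dose peak C₀ = D/Vd = 350/70 = 5 mcg/mL.
Steady-state peak Cmax,ss = C₀·R = 5 × 8/7 ≈ 5.714 mcg/mL.
Steady-state trough Cmin,ss = Cmax,ss·f ≈ 5.714 × 0.125 ≈ 0.714 mcg/mL.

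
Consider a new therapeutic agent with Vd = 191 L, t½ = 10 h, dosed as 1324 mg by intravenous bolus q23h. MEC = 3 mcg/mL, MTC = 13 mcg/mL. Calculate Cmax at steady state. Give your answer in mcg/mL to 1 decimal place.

8.7 mcg/mL

τ/t½ = 23/10 ≈ 2.3, so fraction remaining f = (1/2)^(23/10) ≈ 0.2031.
Accumulation ratio R = 1/(1 − f) ≈ 1/0.7969 ≈ 1.2549.
Each bolus raises the concentration by D/Vd = 1324/191 ≈ 6.932 mcg/mL.
Steady-state peak Cmax,ss = C₀·R ≈ 6.932 × 1.2549 ≈ 8.699 mcg/mL.
Peak 8.7 mcg/mL vs MTC 13 mcg/mL: below toxic threshold.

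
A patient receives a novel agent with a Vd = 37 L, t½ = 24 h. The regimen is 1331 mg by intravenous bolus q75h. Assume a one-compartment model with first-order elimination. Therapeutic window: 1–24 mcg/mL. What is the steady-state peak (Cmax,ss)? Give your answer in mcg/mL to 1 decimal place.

τ/t½ = 75/24 ≈ 3.125, so fraction remaining f = (1/2)^(75/24) ≈ 0.1146.
At steady state, accumulation factor R = 1/(1 − e^(−kτ)) ≈ 1.1294.
Single-dose peak C₀ = D/Vd = 1331/37 ≈ 35.973 mcg/mL.
Steady-state peak Cmax,ss = C₀·R ≈ 35.973 × 1.1294 ≈ 40.628 mcg/mL.
Peak 40.6 mcg/mL vs MTC 24 mcg/mL: exceeds toxic threshold.

40.6 mcg/mL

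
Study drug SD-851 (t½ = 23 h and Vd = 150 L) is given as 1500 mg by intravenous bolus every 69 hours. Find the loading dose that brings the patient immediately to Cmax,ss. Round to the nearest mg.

1714 mg

f = (1/2)^(69/23) ≈ 0.125000; accumulation ratio R = 1/(1−f) ≈ 1.14286.
Loading dose to hit Cmax,ss on first dose: D_load = D_maint·R ≈ 1500 × 1.14286 ≈ 1714.29 mg.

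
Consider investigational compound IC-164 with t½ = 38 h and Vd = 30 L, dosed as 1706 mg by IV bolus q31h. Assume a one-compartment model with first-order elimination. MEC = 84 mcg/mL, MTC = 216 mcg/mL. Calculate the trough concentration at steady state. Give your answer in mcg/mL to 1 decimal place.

74.8 mcg/mL

Over one 31-h interval, 31/38 ≈ 0.81579 half-lives elapse, leaving f ≈ 0.5681 of each dose.
Each bolus raises the concentration by D/Vd = 1706/30 ≈ 56.867 mcg/mL.
Steady-state trough Cmin,ss = C₀·f/(1−f) ≈ 56.867 × 0.5681/0.4319 ≈ 74.800 mcg/mL.
Trough 74.8 mcg/mL vs MEC 84 mcg/mL: subtherapeutic.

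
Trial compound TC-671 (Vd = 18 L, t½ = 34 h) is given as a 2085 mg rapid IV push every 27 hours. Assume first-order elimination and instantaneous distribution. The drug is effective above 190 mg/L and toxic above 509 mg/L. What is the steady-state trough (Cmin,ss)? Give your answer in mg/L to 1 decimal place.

157.8 mg/L

Over one 27-h interval, 27/34 ≈ 0.79412 half-lives elapse, leaving f ≈ 0.5767 of each dose.
Single-dose peak C₀ = D/Vd = 2085/18 ≈ 115.833 mg/L.
Steady-state trough Cmin,ss = C₀·f/(1−f) ≈ 115.833 × 0.5767/0.4233 ≈ 157.810 mg/L.
Trough 157.8 mg/L vs MEC 190 mg/L: subtherapeutic.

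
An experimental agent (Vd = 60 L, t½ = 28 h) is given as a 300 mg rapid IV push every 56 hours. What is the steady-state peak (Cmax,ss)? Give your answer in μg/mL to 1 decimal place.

τ = 56 h = 2 half-lives, so f = (1/2)^2 = 0.25.
Accumulation ratio R = 1/(1 − f) = 1/0.75 = 4/3.
Single-dose peak C₀ = D/Vd = 300/60 = 5 μg/mL.
Steady-state peak Cmax,ss = C₀·R = 5 × 4/3 ≈ 6.667 μg/mL.

6.7 μg/mL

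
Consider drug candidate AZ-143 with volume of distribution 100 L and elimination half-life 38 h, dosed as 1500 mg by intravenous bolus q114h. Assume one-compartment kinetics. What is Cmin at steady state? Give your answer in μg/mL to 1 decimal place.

The dosing interval is 3 half-lives, so f = 2^(−3) = 0.125.
Accumulation ratio R = 1/(1 − f) = 1/0.875 = 8/7.
Single-dose peak C₀ = D/Vd = 1500/100 = 15 μg/mL.
Steady-state peak Cmax,ss = C₀·R = 15 × 8/7 ≈ 17.143 μg/mL.
Steady-state trough Cmin,ss = Cmax,ss·f ≈ 17.143 × 0.125 ≈ 2.143 μg/mL.

2.1 μg/mL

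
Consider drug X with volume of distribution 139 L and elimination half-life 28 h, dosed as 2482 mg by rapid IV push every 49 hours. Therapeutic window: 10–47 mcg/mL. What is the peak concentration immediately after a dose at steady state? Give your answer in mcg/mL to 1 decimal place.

25.4 mcg/mL

k = ln2/t½ = ln2/28 ≈ 0.024755 h⁻¹; fraction remaining f = e^(−kτ) = e^(−0.024755×49) ≈ 0.2973.
Accumulation ratio R = 1/(1 − f) ≈ 1/0.7027 ≈ 1.4231.
Each bolus raises the concentration by D/Vd = 2482/139 ≈ 17.856 mcg/mL.
Cmax,ss = C₀/(1 − f) ≈ 17.856/0.7027 ≈ 25.411 mcg/mL.
Peak 25.4 mcg/mL vs MTC 47 mcg/mL: below toxic threshold.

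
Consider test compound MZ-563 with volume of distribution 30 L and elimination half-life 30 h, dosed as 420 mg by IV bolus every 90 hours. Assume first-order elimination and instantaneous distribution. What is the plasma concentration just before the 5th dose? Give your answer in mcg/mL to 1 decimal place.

f = (1/2)^(τ/t½) = (1/2)^(90/30) ≈ 0.1250.
C₀ = D/Vd = 420/30 ≈ 14.000 mcg/mL.
Before the 5th dose, 4 doses have been given. Superposition: Cmin = C₀·(f + f² + … + f^4).
≈ 14.000 × (0.1250 + 0.0156 + 0.0020 + 0.0002) ≈ 14.000 × 0.1428 ≈ 1.999 mcg/mL.

2.0 mcg/mL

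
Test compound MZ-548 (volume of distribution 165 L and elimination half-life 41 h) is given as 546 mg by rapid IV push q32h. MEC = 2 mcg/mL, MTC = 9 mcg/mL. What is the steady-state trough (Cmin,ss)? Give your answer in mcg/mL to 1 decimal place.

τ/t½ = 32/41 ≈ 0.78049, so fraction remaining f = (1/2)^(32/41) ≈ 0.5822.
At steady state, accumulation factor R = 1/(1 − e^(−kτ)) ≈ 2.3935.
Single-dose peak C₀ = D/Vd = 546/165 ≈ 3.309 mcg/mL.
Cmax,ss = C₀/(1 − f) ≈ 3.309/0.4178 ≈ 7.920 mcg/mL.
One interval later, Cmin,ss = Cmax,ss·e^(−kτ) ≈ 7.920 × 0.5822 ≈ 4.611 mcg/mL.
Trough 4.6 mcg/mL vs MEC 2 mcg/mL: adequate.

4.6 mcg/mL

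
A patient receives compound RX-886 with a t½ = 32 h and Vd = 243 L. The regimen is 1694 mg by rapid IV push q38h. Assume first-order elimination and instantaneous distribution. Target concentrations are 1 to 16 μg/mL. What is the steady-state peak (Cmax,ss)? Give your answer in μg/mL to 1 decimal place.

Over one 38-h interval, 38/32 ≈ 1.1875 half-lives elapse, leaving f ≈ 0.4391 of each dose.
At steady state, accumulation factor R = 1/(1 − e^(−kτ)) ≈ 1.7828.
Each bolus raises the concentration by D/Vd = 1694/243 ≈ 6.971 μg/mL.
Steady-state peak Cmax,ss = C₀·R ≈ 6.971 × 1.7828 ≈ 12.428 μg/mL.
Peak 12.4 μg/mL vs MTC 16 μg/mL: below toxic threshold.

12.4 μg/mL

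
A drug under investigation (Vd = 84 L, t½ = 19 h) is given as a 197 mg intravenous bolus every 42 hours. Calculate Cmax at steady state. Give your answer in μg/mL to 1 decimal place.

k = ln2/t½ = ln2/19 ≈ 0.036481 h⁻¹; fraction remaining f = e^(−kτ) = e^(−0.036481×42) ≈ 0.2161.
Accumulation ratio R = 1/(1 − f) ≈ 1/0.7839 ≈ 1.2757.
Each bolus raises the concentration by D/Vd = 197/84 ≈ 2.345 μg/mL.
Steady-state peak Cmax,ss = C₀·R ≈ 2.345 × 1.2757 ≈ 2.992 μg/mL.

3.0 μg/mL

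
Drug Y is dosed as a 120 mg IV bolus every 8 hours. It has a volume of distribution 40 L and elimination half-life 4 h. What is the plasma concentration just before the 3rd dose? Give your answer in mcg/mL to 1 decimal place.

0.9 mcg/mL

f = (1/2)^(τ/t½) = (1/2)^(8/4) ≈ 0.2500.
C₀ = D/Vd = 120/40 ≈ 3.000 mcg/mL.
Before the 3rd dose, 2 doses have been given. Superposition: Cmin = C₀·(f + f²).
≈ 3.000 × (0.2500 + 0.0625) ≈ 3.000 × 0.3125 ≈ 0.938 mcg/mL.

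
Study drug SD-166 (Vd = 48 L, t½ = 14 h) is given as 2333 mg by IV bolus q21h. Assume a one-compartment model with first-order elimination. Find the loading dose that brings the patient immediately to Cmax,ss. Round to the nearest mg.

3609 mg

f = (1/2)^(21/14) ≈ 0.353553; accumulation ratio R = 1/(1−f) ≈ 1.54692.
Loading dose to hit Cmax,ss on first dose: D_load = D_maint·R ≈ 2333 × 1.54692 ≈ 3608.96 mg.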